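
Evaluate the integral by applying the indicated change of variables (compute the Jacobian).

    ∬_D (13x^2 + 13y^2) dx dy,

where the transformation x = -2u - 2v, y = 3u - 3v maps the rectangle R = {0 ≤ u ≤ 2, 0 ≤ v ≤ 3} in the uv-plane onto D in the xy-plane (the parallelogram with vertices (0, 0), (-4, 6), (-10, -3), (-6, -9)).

Compute the Jacobian determinant of (x, y) with respect to (u, v):

    ∂(x,y)/∂(u,v) = | -2  -2 | = (-2)(-3) - (-2)(3) = 12.
                   | 3  -3 |

Its absolute value is |J| = 12 (the area scaling factor).

Substituting x = -2u - 2v, y = 3u - 3v into the integrand,

    13x^2 + 13y^2 → 169u^2 - 130u v + 169v^2,

so the integral becomes

    ∬_R (169u^2 - 130u v + 169v^2) · |J| du dv = ∫_0^2 ∫_0^3 (2028u^2 - 1560u v + 2028v^2) dv du.

Inner (v): 6084u^2 - 7020u + 18252.
Outer (u): 38688.

Therefore ∬_D (13x^2 + 13y^2) dx dy = 38688.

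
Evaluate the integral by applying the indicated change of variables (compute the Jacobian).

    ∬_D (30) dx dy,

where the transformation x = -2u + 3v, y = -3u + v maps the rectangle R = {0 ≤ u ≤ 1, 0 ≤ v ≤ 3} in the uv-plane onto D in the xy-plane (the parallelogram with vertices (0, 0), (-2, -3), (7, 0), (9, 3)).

Compute the Jacobian determinant of (x, y) with respect to (u, v):

    ∂(x,y)/∂(u,v) = | -2  3 | = (-2)(1) - (3)(-3) = 7.
                   | -3  1 |

Its absolute value is |J| = 7 (the area scaling factor).

Substituting x = -2u + 3v, y = -3u + v into the integrand,

    30 → 30,

so the integral becomes

    ∬_R (30) · |J| du dv = ∫_0^1 ∫_0^3 (210) dv du.

Inner (v): 630.
Outer (u): 630.

Therefore ∬_D (30) dx dy = 630.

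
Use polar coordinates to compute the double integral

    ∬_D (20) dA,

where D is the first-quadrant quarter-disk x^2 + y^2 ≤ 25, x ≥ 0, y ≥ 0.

The region D is 0 ≤ r ≤ 5, 0 ≤ θ ≤ π/2 in polar coordinates, where x = r cos(θ), y = r sin(θ), and dA = r dr dθ.

Under the substitution, the integrand becomes 20, so

    ∬_D (20) dA = ∫_{0}^{π/2} ∫_{0}^{5} (20) · r dr dθ.

Inner integral (in r): ∫_{0}^{5} (20) · r dr = 250.

Outer integral (in θ): ∫_{0}^{π/2} (250) dθ = 125π.

Therefore ∬_D (20) dA = 125π.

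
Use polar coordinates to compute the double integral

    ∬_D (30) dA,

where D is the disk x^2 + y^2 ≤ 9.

The region D is 0 ≤ r ≤ 3, 0 ≤ θ ≤ 2π in polar coordinates, where x = r cos(θ), y = r sin(θ), and dA = r dr dθ.

Under the substitution, the integrand becomes 30, so

    ∬_D (30) dA = ∫_{0}^{2π} ∫_{0}^{3} (30) · r dr dθ.

Inner integral (in r): ∫_{0}^{3} (30) · r dr = 135.

Outer integral (in θ): ∫_{0}^{2π} (135) dθ = 270π.

Therefore ∬_D (30) dA = 270π.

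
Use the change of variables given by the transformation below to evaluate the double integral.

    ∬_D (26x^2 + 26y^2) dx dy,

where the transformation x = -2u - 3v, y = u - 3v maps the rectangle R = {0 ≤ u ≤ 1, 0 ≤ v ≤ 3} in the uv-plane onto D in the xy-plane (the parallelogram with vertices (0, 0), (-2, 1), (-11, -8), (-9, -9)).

Compute the Jacobian determinant of (x, y) with respect to (u, v):

    ∂(x,y)/∂(u,v) = | -2  -3 | = (-2)(-3) - (-3)(1) = 9.
                   | 1  -3 |

Its absolute value is |J| = 9 (the area scaling factor).

Substituting x = -2u - 3v, y = u - 3v into the integrand,

    26x^2 + 26y^2 → 130u^2 + 156u v + 468v^2,

so the integral becomes

    ∬_R (130u^2 + 156u v + 468v^2) · |J| du dv = ∫_0^1 ∫_0^3 (1170u^2 + 1404u v + 4212v^2) dv du.

Inner (v): 3510u^2 + 6318u + 37908.
Outer (u): 42237.

Therefore ∬_D (26x^2 + 26y^2) dx dy = 42237.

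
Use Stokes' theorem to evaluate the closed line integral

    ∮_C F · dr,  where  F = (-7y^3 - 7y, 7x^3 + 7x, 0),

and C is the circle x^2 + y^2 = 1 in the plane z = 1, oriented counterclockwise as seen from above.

Let S be the flat disk x^2 + y^2 ≤ 1 in the plane z = 1, with upward unit normal n̂ = ẑ. By Stokes' theorem,

    ∮_C F · dr = ∬_S (∇ × F) · n̂ dS = ∬_D (curl F)_z dA,

where D is the disk x^2 + y^2 ≤ 1.

Compute the curl of F = (-7y^3 - 7y, 7x^3 + 7x, 0):
    (∇ × F)_x = ∂F_z/∂y - ∂F_y/∂z = 0,
    (∇ × F)_y = ∂F_x/∂z - ∂F_z/∂x = 0,
    (∇ × F)_z = ∂F_y/∂x - ∂F_x/∂y = 21x^2 + 21y^2 + 14.

On z = 1, (curl F)_z = 21x^2 + 21y^2 + 14.

Convert to polar (x = r cos θ, y = r sin θ, dA = r dr dθ); the integrand becomes 21r^2 + 14, so

    ∬_D (curl F)_z dA = ∫_0^{2π} ∫_0^{1} (21r^2 + 14) · r dr dθ.

Inner (r from 0 to 1): 49/4.
Outer (θ from 0 to 2π): 49π/2.

Therefore ∮_C F · dr = 49π/2.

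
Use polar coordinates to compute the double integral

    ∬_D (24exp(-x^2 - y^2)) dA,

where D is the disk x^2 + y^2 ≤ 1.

The region D is 0 ≤ r ≤ 1, 0 ≤ θ ≤ 2π in polar coordinates, where x = r cos(θ), y = r sin(θ), and dA = r dr dθ.

Under the substitution, the integrand becomes 24exp(-r^2), so

    ∬_D (24exp(-x^2 - y^2)) dA = ∫_{0}^{2π} ∫_{0}^{1} (24exp(-r^2)) · r dr dθ.

Inner integral (in r): ∫_{0}^{1} (24exp(-r^2)) · r dr = 12 - 12exp(-1).

Outer integral (in θ): ∫_{0}^{2π} (12 - 12exp(-1)) dθ = -24π exp(-1) + 24π.

Therefore ∬_D (24exp(-x^2 - y^2)) dA = -24π exp(-1) + 24π.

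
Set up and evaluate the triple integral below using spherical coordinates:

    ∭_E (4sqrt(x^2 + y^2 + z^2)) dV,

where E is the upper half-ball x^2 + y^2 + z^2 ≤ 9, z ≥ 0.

In spherical coordinates, x = ρ sin(φ) cos(θ), y = ρ sin(φ) sin(θ), z = ρ cos(φ), and dV = ρ^2 sin(φ) dρ dφ dθ.

The integrand becomes 4ρ, so

    ∭_E (4sqrt(x^2 + y^2 + z^2)) dV = ∫_{0}^{2π} ∫_{0}^{π/2} ∫_{0}^{3} (4ρ) · ρ^2 sin(φ) dρ dφ dθ.

Inner (ρ): 81sin(φ).
Middle (φ): 81.
Outer (θ): 162π.

Therefore the triple integral equals 162π.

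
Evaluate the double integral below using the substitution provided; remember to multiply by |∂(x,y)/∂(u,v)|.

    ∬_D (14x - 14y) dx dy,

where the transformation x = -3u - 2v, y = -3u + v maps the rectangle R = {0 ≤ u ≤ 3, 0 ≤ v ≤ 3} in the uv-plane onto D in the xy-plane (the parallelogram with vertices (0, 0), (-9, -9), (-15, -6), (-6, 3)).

Compute the Jacobian determinant of (x, y) with respect to (u, v):

    ∂(x,y)/∂(u,v) = | -3  -2 | = (-3)(1) - (-2)(-3) = -9.
                   | -3  1 |

Its absolute value is |J| = 9 (the area scaling factor).

Substituting x = -3u - 2v, y = -3u + v into the integrand,

    14x - 14y → -42v,

so the integral becomes

    ∬_R (-42v) · |J| du dv = ∫_0^3 ∫_0^3 (-378v) dv du.

Inner (v): -1701.
Outer (u): -5103.

Therefore ∬_D (14x - 14y) dx dy = -5103.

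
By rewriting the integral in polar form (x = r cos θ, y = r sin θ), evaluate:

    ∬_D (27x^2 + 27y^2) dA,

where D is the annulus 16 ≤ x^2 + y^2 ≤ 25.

The region D is 4 ≤ r ≤ 5, 0 ≤ θ ≤ 2π in polar coordinates, where x = r cos(θ), y = r sin(θ), and dA = r dr dθ.

Under the substitution, the integrand becomes 27r^2, so

    ∬_D (27x^2 + 27y^2) dA = ∫_{0}^{2π} ∫_{4}^{5} (27r^2) · r dr dθ.

Inner integral (in r): ∫_{4}^{5} (27r^2) · r dr = 9963/4.

Outer integral (in θ): ∫_{0}^{2π} (9963/4) dθ = 9963π/2.

Therefore ∬_D (27x^2 + 27y^2) dA = 9963π/2.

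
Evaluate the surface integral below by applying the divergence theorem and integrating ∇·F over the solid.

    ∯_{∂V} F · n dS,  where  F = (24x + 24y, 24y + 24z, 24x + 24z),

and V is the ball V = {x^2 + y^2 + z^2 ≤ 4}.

By the divergence theorem,

    ∯_{∂V} F · n dS = ∭_V (∇ · F) dV.

Compute the divergence:
    ∇ · F = ∂F_x/∂x + ∂F_y/∂y + ∂F_z/∂z = 24 + 24 + 24 = 72.

In spherical coordinates, x = ρ sin(φ) cos(θ), y = ρ sin(φ) sin(θ), z = ρ cos(φ), dV = ρ^2 sin(φ) dρ dφ dθ, with 0 ≤ ρ ≤ 2, 0 ≤ φ ≤ π, 0 ≤ θ ≤ 2π.

The integrand, after substitution and multiplying by the volume element, becomes (72) · ρ^2 sin(φ), so

    ∭_V (∇·F) dV = ∫_0^{2π} ∫_0^{π} ∫_0^{2} (72) · ρ^2 sin(φ) dρ dφ dθ.

Inner (ρ from 0 to 2): 192sin(φ).
Middle (φ from 0 to π): 384.
Outer (θ from 0 to 2π): 768π.

Therefore ∯_{∂V} F · n dS = 768π.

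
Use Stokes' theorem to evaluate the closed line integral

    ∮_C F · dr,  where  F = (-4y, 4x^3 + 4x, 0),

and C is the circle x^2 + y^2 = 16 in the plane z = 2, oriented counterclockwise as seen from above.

Let S be the flat disk x^2 + y^2 ≤ 16 in the plane z = 2, with upward unit normal n̂ = ẑ. By Stokes' theorem,

    ∮_C F · dr = ∬_S (∇ × F) · n̂ dS = ∬_D (curl F)_z dA,

where D is the disk x^2 + y^2 ≤ 16.

Compute the curl of F = (-4y, 4x^3 + 4x, 0):
    (∇ × F)_x = ∂F_z/∂y - ∂F_y/∂z = 0,
    (∇ × F)_y = ∂F_x/∂z - ∂F_z/∂x = 0,
    (∇ × F)_z = ∂F_y/∂x - ∂F_x/∂y = 12x^2 + 8.

On z = 2, (curl F)_z = 12x^2 + 8.

Convert to polar (x = r cos θ, y = r sin θ, dA = r dr dθ); the integrand becomes 12r^2cos(θ)^2 + 8, so

    ∬_D (curl F)_z dA = ∫_0^{2π} ∫_0^{4} (12r^2cos(θ)^2 + 8) · r dr dθ.

Inner (r from 0 to 4): 768cos(θ)^2 + 64.
Outer (θ from 0 to 2π): 896π.

Therefore ∮_C F · dr = 896π.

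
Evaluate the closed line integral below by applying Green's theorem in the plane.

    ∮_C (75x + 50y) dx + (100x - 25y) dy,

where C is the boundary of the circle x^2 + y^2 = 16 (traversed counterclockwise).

Green's theorem converts the closed line integral into a double integral over the enclosed region D:

    ∮_C P dx + Q dy = ∬_D (∂Q/∂x - ∂P/∂y) dA.

Here P = 75x + 50y, Q = 100x - 25y, so

    ∂Q/∂x = 100,    ∂P/∂y = 50,
    ∂Q/∂x - ∂P/∂y = 50.

D is the region x^2 + y^2 ≤ 16. Evaluating the double integral:

In polar coordinates (x = r cos θ, y = r sin θ, dA = r dr dθ) the integrand becomes 50, so

    ∬_D (50) dA = ∫_0^{2π} ∫_0^{4} (50) · r dr dθ.

Inner (r from 0 to 4): 400.
Outer (θ from 0 to 2π): 800π.

Therefore ∮_C P dx + Q dy = 800π.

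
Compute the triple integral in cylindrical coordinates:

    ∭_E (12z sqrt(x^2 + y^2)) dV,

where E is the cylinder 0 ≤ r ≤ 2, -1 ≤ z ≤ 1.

In cylindrical coordinates, x = r cos(θ), y = r sin(θ), z = z, and dV = r dr dθ dz.

The integrand becomes 12r z, so

    ∭_E (12z sqrt(x^2 + y^2)) dV = ∫_{0}^{2π} ∫_{0}^{2} ∫_{-1}^{1} (12r z) · r dz dr dθ.

Inner (z): 0.
Middle (r from 0 to 2): 0.
Outer (θ): 0.

Therefore the triple integral equals 0.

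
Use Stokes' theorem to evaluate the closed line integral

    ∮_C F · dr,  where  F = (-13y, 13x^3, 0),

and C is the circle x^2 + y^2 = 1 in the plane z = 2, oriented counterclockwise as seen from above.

Let S be the flat disk x^2 + y^2 ≤ 1 in the plane z = 2, with upward unit normal n̂ = ẑ. By Stokes' theorem,

    ∮_C F · dr = ∬_S (∇ × F) · n̂ dS = ∬_D (curl F)_z dA,

where D is the disk x^2 + y^2 ≤ 1.

Compute the curl of F = (-13y, 13x^3, 0):
    (∇ × F)_x = ∂F_z/∂y - ∂F_y/∂z = 0,
    (∇ × F)_y = ∂F_x/∂z - ∂F_z/∂x = 0,
    (∇ × F)_z = ∂F_y/∂x - ∂F_x/∂y = 39x^2 + 13.

On z = 2, (curl F)_z = 39x^2 + 13.

Convert to polar (x = r cos θ, y = r sin θ, dA = r dr dθ); the integrand becomes 39r^2cos(θ)^2 + 13, so

    ∬_D (curl F)_z dA = ∫_0^{2π} ∫_0^{1} (39r^2cos(θ)^2 + 13) · r dr dθ.

Inner (r from 0 to 1): 39cos(θ)^2/4 + 13/2.
Outer (θ from 0 to 2π): 91π/4.

Therefore ∮_C F · dr = 91π/4.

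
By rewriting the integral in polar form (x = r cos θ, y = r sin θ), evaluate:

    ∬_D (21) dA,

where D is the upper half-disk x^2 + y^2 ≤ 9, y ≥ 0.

The region D is 0 ≤ r ≤ 3, 0 ≤ θ ≤ π in polar coordinates, where x = r cos(θ), y = r sin(θ), and dA = r dr dθ.

Under the substitution, the integrand becomes 21, so

    ∬_D (21) dA = ∫_{0}^{π} ∫_{0}^{3} (21) · r dr dθ.

Inner integral (in r): ∫_{0}^{3} (21) · r dr = 189/2.

Outer integral (in θ): ∫_{0}^{π} (189/2) dθ = 189π/2.

Therefore ∬_D (21) dA = 189π/2.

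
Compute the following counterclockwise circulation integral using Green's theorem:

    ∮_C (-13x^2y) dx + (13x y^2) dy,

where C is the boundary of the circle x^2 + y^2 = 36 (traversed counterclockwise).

Green's theorem converts the closed line integral into a double integral over the enclosed region D:

    ∮_C P dx + Q dy = ∬_D (∂Q/∂x - ∂P/∂y) dA.

Here P = -13x^2y, Q = 13x y^2, so

    ∂Q/∂x = 13y^2,    ∂P/∂y = -13x^2,
    ∂Q/∂x - ∂P/∂y = 13x^2 + 13y^2.

D is the region x^2 + y^2 ≤ 36. Evaluating the double integral:

In polar coordinates (x = r cos θ, y = r sin θ, dA = r dr dθ) the integrand becomes 13r^2, so

    ∬_D (13x^2 + 13y^2) dA = ∫_0^{2π} ∫_0^{6} (13r^2) · r dr dθ.

Inner (r from 0 to 6): 4212.
Outer (θ from 0 to 2π): 8424π.

Therefore ∮_C P dx + Q dy = 8424π.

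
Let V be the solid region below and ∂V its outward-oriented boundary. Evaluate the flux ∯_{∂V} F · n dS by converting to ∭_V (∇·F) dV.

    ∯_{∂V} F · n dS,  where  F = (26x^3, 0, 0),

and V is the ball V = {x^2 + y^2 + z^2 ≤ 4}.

By the divergence theorem,

    ∯_{∂V} F · n dS = ∭_V (∇ · F) dV.

Compute the divergence:
    ∇ · F = ∂F_x/∂x + ∂F_y/∂y + ∂F_z/∂z = 78x^2 + 0 + 0 = 78x^2.

In spherical coordinates, x = ρ sin(φ) cos(θ), y = ρ sin(φ) sin(θ), z = ρ cos(φ), dV = ρ^2 sin(φ) dρ dφ dθ, with 0 ≤ ρ ≤ 2, 0 ≤ φ ≤ π, 0 ≤ θ ≤ 2π.

The integrand, after substitution and multiplying by the volume element, becomes (78ρ^2sin(φ)^2cos(θ)^2) · ρ^2 sin(φ), so

    ∭_V (∇·F) dV = ∫_0^{2π} ∫_0^{π} ∫_0^{2} (78ρ^2sin(φ)^2cos(θ)^2) · ρ^2 sin(φ) dρ dφ dθ.

Inner (ρ from 0 to 2): 2496sin(φ)^3cos(θ)^2/5.
Middle (φ from 0 to π): 3328cos(θ)^2/5.
Outer (θ from 0 to 2π): 3328π/5.

Therefore ∯_{∂V} F · n dS = 3328π/5.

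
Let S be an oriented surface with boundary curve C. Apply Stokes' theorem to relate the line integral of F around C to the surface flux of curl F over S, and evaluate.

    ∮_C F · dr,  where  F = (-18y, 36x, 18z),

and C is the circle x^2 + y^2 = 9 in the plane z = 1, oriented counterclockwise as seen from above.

Let S be the flat disk x^2 + y^2 ≤ 9 in the plane z = 1, with upward unit normal n̂ = ẑ. By Stokes' theorem,

    ∮_C F · dr = ∬_S (∇ × F) · n̂ dS = ∬_D (curl F)_z dA,

where D is the disk x^2 + y^2 ≤ 9.

Compute the curl of F = (-18y, 36x, 18z):
    (∇ × F)_x = ∂F_z/∂y - ∂F_y/∂z = 0,
    (∇ × F)_y = ∂F_x/∂z - ∂F_z/∂x = 0,
    (∇ × F)_z = ∂F_y/∂x - ∂F_x/∂y = 54.

On z = 1, (curl F)_z = 54.

Convert to polar (x = r cos θ, y = r sin θ, dA = r dr dθ); the integrand becomes 54, so

    ∬_D (curl F)_z dA = ∫_0^{2π} ∫_0^{3} (54) · r dr dθ.

Inner (r from 0 to 3): 243.
Outer (θ from 0 to 2π): 486π.

Therefore ∮_C F · dr = 486π.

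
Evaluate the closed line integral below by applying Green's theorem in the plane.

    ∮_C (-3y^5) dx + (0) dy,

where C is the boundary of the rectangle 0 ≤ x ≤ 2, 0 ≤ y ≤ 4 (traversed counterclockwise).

Green's theorem converts the closed line integral into a double integral over the enclosed region D:

    ∮_C P dx + Q dy = ∬_D (∂Q/∂x - ∂P/∂y) dA.

Here P = -3y^5, Q = 0, so

    ∂Q/∂x = 0,    ∂P/∂y = -15y^4,
    ∂Q/∂x - ∂P/∂y = 15y^4.

D is the region 0 ≤ x ≤ 2, 0 ≤ y ≤ 4. Evaluating the double integral:

    ∬_D (15y^4) dA = ∫_0^{2} ∫_0^{4} (15y^4) dy dx.

Inner (y from 0 to 4): 3072.
Outer (x from 0 to 2): 6144.

Therefore ∮_C P dx + Q dy = 6144.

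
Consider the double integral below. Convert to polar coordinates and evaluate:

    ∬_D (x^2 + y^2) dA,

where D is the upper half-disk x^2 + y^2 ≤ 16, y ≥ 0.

The region D is 0 ≤ r ≤ 4, 0 ≤ θ ≤ π in polar coordinates, where x = r cos(θ), y = r sin(θ), and dA = r dr dθ.

Under the substitution, the integrand becomes r^2, so

    ∬_D (x^2 + y^2) dA = ∫_{0}^{π} ∫_{0}^{4} (r^2) · r dr dθ.

Inner integral (in r): ∫_{0}^{4} (r^2) · r dr = 64.

Outer integral (in θ): ∫_{0}^{π} (64) dθ = 64π.

Therefore ∬_D (x^2 + y^2) dA = 64π.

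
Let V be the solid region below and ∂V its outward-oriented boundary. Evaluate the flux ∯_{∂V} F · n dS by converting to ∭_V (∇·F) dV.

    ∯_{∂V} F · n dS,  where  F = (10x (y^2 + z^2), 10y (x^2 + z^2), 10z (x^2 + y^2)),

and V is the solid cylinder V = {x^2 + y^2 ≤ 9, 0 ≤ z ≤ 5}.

By the divergence theorem,

    ∯_{∂V} F · n dS = ∭_V (∇ · F) dV.

Compute the divergence:
    ∇ · F = ∂F_x/∂x + ∂F_y/∂y + ∂F_z/∂z = 10y^2 + 10z^2 + 10x^2 + 10z^2 + 10x^2 + 10y^2 = 20x^2 + 20y^2 + 20z^2.

In cylindrical coordinates, x = r cos(θ), y = r sin(θ), z = z, dV = r dr dθ dz, with 0 ≤ r ≤ 3, 0 ≤ θ ≤ 2π, 0 ≤ z ≤ 5.

The integrand, after substitution and multiplying by the volume element, becomes (20r^2 + 20z^2) · r, so

    ∭_V (∇·F) dV = ∫_0^{2π} ∫_0^{3} ∫_0^{5} (20r^2 + 20z^2) · r dz dr dθ.

Inner (z from 0 to 5): 100r (r^2 + 25/3).
Middle (r from 0 to 3): 5775.
Outer (θ from 0 to 2π): 11550π.

Therefore ∯_{∂V} F · n dS = 11550π.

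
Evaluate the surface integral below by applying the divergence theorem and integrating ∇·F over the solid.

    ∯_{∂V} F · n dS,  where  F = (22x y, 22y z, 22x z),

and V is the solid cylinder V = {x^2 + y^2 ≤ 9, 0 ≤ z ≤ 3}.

By the divergence theorem,

    ∯_{∂V} F · n dS = ∭_V (∇ · F) dV.

Compute the divergence:
    ∇ · F = ∂F_x/∂x + ∂F_y/∂y + ∂F_z/∂z = 22y + 22z + 22x = 22x + 22y + 22z.

In cylindrical coordinates, x = r cos(θ), y = r sin(θ), z = z, dV = r dr dθ dz, with 0 ≤ r ≤ 3, 0 ≤ θ ≤ 2π, 0 ≤ z ≤ 3.

The integrand, after substitution and multiplying by the volume element, becomes (22sqrt(2)r sin(θ + π/4) + 22z) · r, so

    ∭_V (∇·F) dV = ∫_0^{2π} ∫_0^{3} ∫_0^{3} (22sqrt(2)r sin(θ + π/4) + 22z) · r dz dr dθ.

Inner (z from 0 to 3): 33r (2sqrt(2)r sin(θ + π/4) + 3).
Middle (r from 0 to 3): 594sqrt(2)sin(θ + π/4) + 891/2.
Outer (θ from 0 to 2π): 891π.

Therefore ∯_{∂V} F · n dS = 891π.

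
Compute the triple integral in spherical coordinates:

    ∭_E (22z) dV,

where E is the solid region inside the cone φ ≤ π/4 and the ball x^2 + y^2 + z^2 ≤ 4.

In spherical coordinates, x = ρ sin(φ) cos(θ), y = ρ sin(φ) sin(θ), z = ρ cos(φ), and dV = ρ^2 sin(φ) dρ dφ dθ.

The integrand becomes 22ρ cos(φ), so

    ∭_E (22z) dV = ∫_{0}^{2π} ∫_{0}^{π/4} ∫_{0}^{2} (22ρ cos(φ)) · ρ^2 sin(φ) dρ dφ dθ.

Inner (ρ): 44sin(2φ).
Middle (φ): 22.
Outer (θ): 44π.

Therefore the triple integral equals 44π.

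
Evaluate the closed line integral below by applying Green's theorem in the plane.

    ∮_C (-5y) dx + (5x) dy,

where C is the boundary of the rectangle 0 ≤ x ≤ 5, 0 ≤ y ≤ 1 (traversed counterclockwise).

Green's theorem converts the closed line integral into a double integral over the enclosed region D:

    ∮_C P dx + Q dy = ∬_D (∂Q/∂x - ∂P/∂y) dA.

Here P = -5y, Q = 5x, so

    ∂Q/∂x = 5,    ∂P/∂y = -5,
    ∂Q/∂x - ∂P/∂y = 10.

D is the region 0 ≤ x ≤ 5, 0 ≤ y ≤ 1. Evaluating the double integral:

    ∬_D (10) dA = ∫_0^{5} ∫_0^{1} (10) dy dx.

Inner (y from 0 to 1): 10.
Outer (x from 0 to 5): 50.

Therefore ∮_C P dx + Q dy = 50.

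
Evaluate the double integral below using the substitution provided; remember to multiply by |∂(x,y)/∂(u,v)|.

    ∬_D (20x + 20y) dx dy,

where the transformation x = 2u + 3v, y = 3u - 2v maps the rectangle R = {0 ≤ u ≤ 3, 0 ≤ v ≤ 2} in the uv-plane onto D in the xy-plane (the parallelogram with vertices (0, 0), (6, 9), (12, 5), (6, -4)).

Compute the Jacobian determinant of (x, y) with respect to (u, v):

    ∂(x,y)/∂(u,v) = | 2  3 | = (2)(-2) - (3)(3) = -13.
                   | 3  -2 |

Its absolute value is |J| = 13 (the area scaling factor).

Substituting x = 2u + 3v, y = 3u - 2v into the integrand,

    20x + 20y → 100u + 20v,

so the integral becomes

    ∬_R (100u + 20v) · |J| du dv = ∫_0^3 ∫_0^2 (1300u + 260v) dv du.

Inner (v): 2600u + 520.
Outer (u): 13260.

Therefore ∬_D (20x + 20y) dx dy = 13260.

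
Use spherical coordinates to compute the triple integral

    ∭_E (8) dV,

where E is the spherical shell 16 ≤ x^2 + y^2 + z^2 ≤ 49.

In spherical coordinates, x = ρ sin(φ) cos(θ), y = ρ sin(φ) sin(θ), z = ρ cos(φ), and dV = ρ^2 sin(φ) dρ dφ dθ.

The integrand becomes 8, so

    ∭_E (8) dV = ∫_{0}^{2π} ∫_{0}^{π} ∫_{4}^{7} (8) · ρ^2 sin(φ) dρ dφ dθ.

Inner (ρ): 744sin(φ).
Middle (φ): 1488.
Outer (θ): 2976π.

Therefore the triple integral equals 2976π.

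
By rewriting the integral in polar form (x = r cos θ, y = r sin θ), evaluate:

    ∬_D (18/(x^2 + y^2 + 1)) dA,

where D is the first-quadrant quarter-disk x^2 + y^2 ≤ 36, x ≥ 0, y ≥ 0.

The region D is 0 ≤ r ≤ 6, 0 ≤ θ ≤ π/2 in polar coordinates, where x = r cos(θ), y = r sin(θ), and dA = r dr dθ.

Under the substitution, the integrand becomes 18/(r^2 + 1), so

    ∬_D (18/(x^2 + y^2 + 1)) dA = ∫_{0}^{π/2} ∫_{0}^{6} (18/(r^2 + 1)) · r dr dθ.

Inner integral (in r): ∫_{0}^{6} (18/(r^2 + 1)) · r dr = log(129961739795077).

Outer integral (in θ): ∫_{0}^{π/2} (log(129961739795077)) dθ = log(129961739795077^(π/2)).

Therefore ∬_D (18/(x^2 + y^2 + 1)) dA = log(129961739795077^(π/2)).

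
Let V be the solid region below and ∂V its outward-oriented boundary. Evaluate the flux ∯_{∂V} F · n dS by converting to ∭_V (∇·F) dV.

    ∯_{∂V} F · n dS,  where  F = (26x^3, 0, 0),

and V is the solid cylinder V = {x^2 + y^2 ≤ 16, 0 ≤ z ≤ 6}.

By the divergence theorem,

    ∯_{∂V} F · n dS = ∭_V (∇ · F) dV.

Compute the divergence:
    ∇ · F = ∂F_x/∂x + ∂F_y/∂y + ∂F_z/∂z = 78x^2 + 0 + 0 = 78x^2.

In cylindrical coordinates, x = r cos(θ), y = r sin(θ), z = z, dV = r dr dθ dz, with 0 ≤ r ≤ 4, 0 ≤ θ ≤ 2π, 0 ≤ z ≤ 6.

The integrand, after substitution and multiplying by the volume element, becomes (78r^2cos(θ)^2) · r, so

    ∭_V (∇·F) dV = ∫_0^{2π} ∫_0^{4} ∫_0^{6} (78r^2cos(θ)^2) · r dz dr dθ.

Inner (z from 0 to 6): 468r^3cos(θ)^2.
Middle (r from 0 to 4): 29952cos(θ)^2.
Outer (θ from 0 to 2π): 29952π.

Therefore ∯_{∂V} F · n dS = 29952π.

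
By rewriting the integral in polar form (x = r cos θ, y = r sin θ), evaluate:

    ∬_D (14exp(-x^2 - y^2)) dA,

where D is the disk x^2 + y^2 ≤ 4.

The region D is 0 ≤ r ≤ 2, 0 ≤ θ ≤ 2π in polar coordinates, where x = r cos(θ), y = r sin(θ), and dA = r dr dθ.

Under the substitution, the integrand becomes 14exp(-r^2), so

    ∬_D (14exp(-x^2 - y^2)) dA = ∫_{0}^{2π} ∫_{0}^{2} (14exp(-r^2)) · r dr dθ.

Inner integral (in r): ∫_{0}^{2} (14exp(-r^2)) · r dr = 7 - 7exp(-4).

Outer integral (in θ): ∫_{0}^{2π} (7 - 7exp(-4)) dθ = -14π exp(-4) + 14π.

Therefore ∬_D (14exp(-x^2 - y^2)) dA = -14π exp(-4) + 14π.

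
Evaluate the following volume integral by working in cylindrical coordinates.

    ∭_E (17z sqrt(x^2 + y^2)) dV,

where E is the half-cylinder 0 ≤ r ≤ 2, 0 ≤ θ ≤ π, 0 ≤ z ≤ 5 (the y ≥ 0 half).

In cylindrical coordinates, x = r cos(θ), y = r sin(θ), z = z, and dV = r dr dθ dz.

The integrand becomes 17r z, so

    ∭_E (17z sqrt(x^2 + y^2)) dV = ∫_{0}^{π} ∫_{0}^{2} ∫_{0}^{5} (17r z) · r dz dr dθ.

Inner (z): 425r^2/2.
Middle (r from 0 to 2): 1700/3.
Outer (θ): 1700π/3.

Therefore the triple integral equals 1700π/3.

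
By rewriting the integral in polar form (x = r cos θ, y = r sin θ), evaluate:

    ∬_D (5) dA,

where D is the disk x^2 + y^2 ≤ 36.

The region D is 0 ≤ r ≤ 6, 0 ≤ θ ≤ 2π in polar coordinates, where x = r cos(θ), y = r sin(θ), and dA = r dr dθ.

Under the substitution, the integrand becomes 5, so

    ∬_D (5) dA = ∫_{0}^{2π} ∫_{0}^{6} (5) · r dr dθ.

Inner integral (in r): ∫_{0}^{6} (5) · r dr = 90.

Outer integral (in θ): ∫_{0}^{2π} (90) dθ = 180π.

Therefore ∬_D (5) dA = 180π.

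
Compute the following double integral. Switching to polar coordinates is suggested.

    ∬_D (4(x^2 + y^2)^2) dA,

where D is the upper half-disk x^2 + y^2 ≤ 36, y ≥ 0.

The region D is 0 ≤ r ≤ 6, 0 ≤ θ ≤ π in polar coordinates, where x = r cos(θ), y = r sin(θ), and dA = r dr dθ.

Under the substitution, the integrand becomes 4r^4, so

    ∬_D (4(x^2 + y^2)^2) dA = ∫_{0}^{π} ∫_{0}^{6} (4r^4) · r dr dθ.

Inner integral (in r): ∫_{0}^{6} (4r^4) · r dr = 31104.

Outer integral (in θ): ∫_{0}^{π} (31104) dθ = 31104π.

Therefore ∬_D (4(x^2 + y^2)^2) dA = 31104π.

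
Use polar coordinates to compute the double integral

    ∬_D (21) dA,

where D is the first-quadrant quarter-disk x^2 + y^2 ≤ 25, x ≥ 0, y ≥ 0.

The region D is 0 ≤ r ≤ 5, 0 ≤ θ ≤ π/2 in polar coordinates, where x = r cos(θ), y = r sin(θ), and dA = r dr dθ.

Under the substitution, the integrand becomes 21, so

    ∬_D (21) dA = ∫_{0}^{π/2} ∫_{0}^{5} (21) · r dr dθ.

Inner integral (in r): ∫_{0}^{5} (21) · r dr = 525/2.

Outer integral (in θ): ∫_{0}^{π/2} (525/2) dθ = 525π/4.

Therefore ∬_D (21) dA = 525π/4.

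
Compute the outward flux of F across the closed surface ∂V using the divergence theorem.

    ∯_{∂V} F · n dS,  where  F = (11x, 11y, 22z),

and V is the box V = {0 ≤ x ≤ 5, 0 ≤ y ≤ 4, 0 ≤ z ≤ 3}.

By the divergence theorem,

    ∯_{∂V} F · n dS = ∭_V (∇ · F) dV.

Compute the divergence:
    ∇ · F = ∂F_x/∂x + ∂F_y/∂y + ∂F_z/∂z = 11 + 11 + 22 = 44.

V is a rectangular box, so dV = dx dy dz with 0 ≤ x ≤ 5, 0 ≤ y ≤ 4, 0 ≤ z ≤ 3.

Integrate (44) over V as an iterated integral:

    ∭_V (∇·F) dV = ∫_0^{5} ∫_0^{4} ∫_0^{3} (44) dz dy dx.

Inner (z from 0 to 3): 132.
Middle (y from 0 to 4): 528.
Outer (x from 0 to 5): 2640.

Therefore ∯_{∂V} F · n dS = 2640.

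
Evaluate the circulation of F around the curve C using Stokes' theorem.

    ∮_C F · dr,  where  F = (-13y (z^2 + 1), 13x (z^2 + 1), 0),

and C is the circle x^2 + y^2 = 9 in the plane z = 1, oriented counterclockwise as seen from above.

Let S be the flat disk x^2 + y^2 ≤ 9 in the plane z = 1, with upward unit normal n̂ = ẑ. By Stokes' theorem,

    ∮_C F · dr = ∬_S (∇ × F) · n̂ dS = ∬_D (curl F)_z dA,

where D is the disk x^2 + y^2 ≤ 9.

Compute the curl of F = (-13y (z^2 + 1), 13x (z^2 + 1), 0):
    (∇ × F)_x = ∂F_z/∂y - ∂F_y/∂z = -26x z,
    (∇ × F)_y = ∂F_x/∂z - ∂F_z/∂x = -26y z,
    (∇ × F)_z = ∂F_y/∂x - ∂F_x/∂y = 26z^2 + 26.

On z = 1, (curl F)_z = 52.

Convert to polar (x = r cos θ, y = r sin θ, dA = r dr dθ); the integrand becomes 52, so

    ∬_D (curl F)_z dA = ∫_0^{2π} ∫_0^{3} (52) · r dr dθ.

Inner (r from 0 to 3): 234.
Outer (θ from 0 to 2π): 468π.

Therefore ∮_C F · dr = 468π.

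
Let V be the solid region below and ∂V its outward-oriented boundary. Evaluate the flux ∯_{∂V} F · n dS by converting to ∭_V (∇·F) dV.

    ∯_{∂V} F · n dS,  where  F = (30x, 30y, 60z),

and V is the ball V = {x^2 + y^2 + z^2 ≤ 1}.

By the divergence theorem,

    ∯_{∂V} F · n dS = ∭_V (∇ · F) dV.

Compute the divergence:
    ∇ · F = ∂F_x/∂x + ∂F_y/∂y + ∂F_z/∂z = 30 + 30 + 60 = 120.

In spherical coordinates, x = ρ sin(φ) cos(θ), y = ρ sin(φ) sin(θ), z = ρ cos(φ), dV = ρ^2 sin(φ) dρ dφ dθ, with 0 ≤ ρ ≤ 1, 0 ≤ φ ≤ π, 0 ≤ θ ≤ 2π.

The integrand, after substitution and multiplying by the volume element, becomes (120) · ρ^2 sin(φ), so

    ∭_V (∇·F) dV = ∫_0^{2π} ∫_0^{π} ∫_0^{1} (120) · ρ^2 sin(φ) dρ dφ dθ.

Inner (ρ from 0 to 1): 40sin(φ).
Middle (φ from 0 to π): 80.
Outer (θ from 0 to 2π): 160π.

Therefore ∯_{∂V} F · n dS = 160π.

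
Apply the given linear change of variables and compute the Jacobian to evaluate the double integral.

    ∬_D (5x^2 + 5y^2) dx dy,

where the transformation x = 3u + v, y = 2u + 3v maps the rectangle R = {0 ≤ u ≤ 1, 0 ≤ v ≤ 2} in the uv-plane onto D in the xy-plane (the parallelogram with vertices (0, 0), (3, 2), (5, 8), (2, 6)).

Compute the Jacobian determinant of (x, y) with respect to (u, v):

    ∂(x,y)/∂(u,v) = | 3  1 | = (3)(3) - (1)(2) = 7.
                   | 2  3 |

Its absolute value is |J| = 7 (the area scaling factor).

Substituting x = 3u + v, y = 2u + 3v into the integrand,

    5x^2 + 5y^2 → 65u^2 + 90u v + 50v^2,

so the integral becomes

    ∬_R (65u^2 + 90u v + 50v^2) · |J| du dv = ∫_0^1 ∫_0^2 (455u^2 + 630u v + 350v^2) dv du.

Inner (v): 910u^2 + 1260u + 2800/3.
Outer (u): 5600/3.

Therefore ∬_D (5x^2 + 5y^2) dx dy = 5600/3.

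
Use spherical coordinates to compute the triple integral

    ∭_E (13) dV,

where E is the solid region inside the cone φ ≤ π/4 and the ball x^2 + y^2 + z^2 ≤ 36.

In spherical coordinates, x = ρ sin(φ) cos(θ), y = ρ sin(φ) sin(θ), z = ρ cos(φ), and dV = ρ^2 sin(φ) dρ dφ dθ.

The integrand becomes 13, so

    ∭_E (13) dV = ∫_{0}^{2π} ∫_{0}^{π/4} ∫_{0}^{6} (13) · ρ^2 sin(φ) dρ dφ dθ.

Inner (ρ): 936sin(φ).
Middle (φ): 936 - 468sqrt(2).
Outer (θ): 936π (2 - sqrt(2)).

Therefore the triple integral equals 936π (2 - sqrt(2)).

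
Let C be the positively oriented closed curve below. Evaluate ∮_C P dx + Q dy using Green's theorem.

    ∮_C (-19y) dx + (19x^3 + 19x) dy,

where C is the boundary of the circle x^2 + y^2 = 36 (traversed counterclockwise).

Green's theorem converts the closed line integral into a double integral over the enclosed region D:

    ∮_C P dx + Q dy = ∬_D (∂Q/∂x - ∂P/∂y) dA.

Here P = -19y, Q = 19x^3 + 19x, so

    ∂Q/∂x = 57x^2 + 19,    ∂P/∂y = -19,
    ∂Q/∂x - ∂P/∂y = 57x^2 + 38.

D is the region x^2 + y^2 ≤ 36. Evaluating the double integral:

In polar coordinates (x = r cos θ, y = r sin θ, dA = r dr dθ) the integrand becomes 57r^2cos(θ)^2 + 38, so

    ∬_D (57x^2 + 38) dA = ∫_0^{2π} ∫_0^{6} (57r^2cos(θ)^2 + 38) · r dr dθ.

Inner (r from 0 to 6): 18468cos(θ)^2 + 684.
Outer (θ from 0 to 2π): 19836π.

Therefore ∮_C P dx + Q dy = 19836π.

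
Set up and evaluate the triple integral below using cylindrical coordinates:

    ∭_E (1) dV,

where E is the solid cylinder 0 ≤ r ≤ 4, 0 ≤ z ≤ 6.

In cylindrical coordinates, x = r cos(θ), y = r sin(θ), z = z, and dV = r dr dθ dz.

The integrand becomes 1, so

    ∭_E (1) dV = ∫_{0}^{2π} ∫_{0}^{4} ∫_{0}^{6} (1) · r dz dr dθ.

Inner (z): 6r.
Middle (r from 0 to 4): 48.
Outer (θ): 96π.

Therefore the triple integral equals 96π.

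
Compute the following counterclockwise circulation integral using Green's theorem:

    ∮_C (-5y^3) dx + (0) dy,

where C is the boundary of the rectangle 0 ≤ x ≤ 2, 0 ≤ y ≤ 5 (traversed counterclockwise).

Green's theorem converts the closed line integral into a double integral over the enclosed region D:

    ∮_C P dx + Q dy = ∬_D (∂Q/∂x - ∂P/∂y) dA.

Here P = -5y^3, Q = 0, so

    ∂Q/∂x = 0,    ∂P/∂y = -15y^2,
    ∂Q/∂x - ∂P/∂y = 15y^2.

D is the region 0 ≤ x ≤ 2, 0 ≤ y ≤ 5. Evaluating the double integral:

    ∬_D (15y^2) dA = ∫_0^{2} ∫_0^{5} (15y^2) dy dx.

Inner (y from 0 to 5): 625.
Outer (x from 0 to 2): 1250.

Therefore ∮_C P dx + Q dy = 1250.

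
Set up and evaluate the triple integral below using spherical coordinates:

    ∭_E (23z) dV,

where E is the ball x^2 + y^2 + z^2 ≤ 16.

In spherical coordinates, x = ρ sin(φ) cos(θ), y = ρ sin(φ) sin(θ), z = ρ cos(φ), and dV = ρ^2 sin(φ) dρ dφ dθ.

The integrand becomes 23ρ cos(φ), so

    ∭_E (23z) dV = ∫_{0}^{2π} ∫_{0}^{π} ∫_{0}^{4} (23ρ cos(φ)) · ρ^2 sin(φ) dρ dφ dθ.

Inner (ρ): 736sin(2φ).
Middle (φ): 0.
Outer (θ): 0.

Therefore the triple integral equals 0.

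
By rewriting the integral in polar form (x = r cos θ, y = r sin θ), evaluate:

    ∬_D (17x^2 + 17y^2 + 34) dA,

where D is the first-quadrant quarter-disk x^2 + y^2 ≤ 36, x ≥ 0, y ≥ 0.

The region D is 0 ≤ r ≤ 6, 0 ≤ θ ≤ π/2 in polar coordinates, where x = r cos(θ), y = r sin(θ), and dA = r dr dθ.

Under the substitution, the integrand becomes 17r^2 + 34, so

    ∬_D (17x^2 + 17y^2 + 34) dA = ∫_{0}^{π/2} ∫_{0}^{6} (17r^2 + 34) · r dr dθ.

Inner integral (in r): ∫_{0}^{6} (17r^2 + 34) · r dr = 6120.

Outer integral (in θ): ∫_{0}^{π/2} (6120) dθ = 3060π.

Therefore ∬_D (17x^2 + 17y^2 + 34) dA = 3060π.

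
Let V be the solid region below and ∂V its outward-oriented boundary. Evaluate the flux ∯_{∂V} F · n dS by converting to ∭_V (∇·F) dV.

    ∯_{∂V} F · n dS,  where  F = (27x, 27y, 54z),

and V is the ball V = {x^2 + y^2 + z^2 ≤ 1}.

By the divergence theorem,

    ∯_{∂V} F · n dS = ∭_V (∇ · F) dV.

Compute the divergence:
    ∇ · F = ∂F_x/∂x + ∂F_y/∂y + ∂F_z/∂z = 27 + 27 + 54 = 108.

In spherical coordinates, x = ρ sin(φ) cos(θ), y = ρ sin(φ) sin(θ), z = ρ cos(φ), dV = ρ^2 sin(φ) dρ dφ dθ, with 0 ≤ ρ ≤ 1, 0 ≤ φ ≤ π, 0 ≤ θ ≤ 2π.

The integrand, after substitution and multiplying by the volume element, becomes (108) · ρ^2 sin(φ), so

    ∭_V (∇·F) dV = ∫_0^{2π} ∫_0^{π} ∫_0^{1} (108) · ρ^2 sin(φ) dρ dφ dθ.

Inner (ρ from 0 to 1): 36sin(φ).
Middle (φ from 0 to π): 72.
Outer (θ from 0 to 2π): 144π.

Therefore ∯_{∂V} F · n dS = 144π.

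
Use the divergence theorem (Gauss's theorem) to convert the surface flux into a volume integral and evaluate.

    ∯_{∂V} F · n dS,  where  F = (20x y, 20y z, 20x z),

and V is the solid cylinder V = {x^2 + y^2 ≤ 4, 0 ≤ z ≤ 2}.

By the divergence theorem,

    ∯_{∂V} F · n dS = ∭_V (∇ · F) dV.

Compute the divergence:
    ∇ · F = ∂F_x/∂x + ∂F_y/∂y + ∂F_z/∂z = 20y + 20z + 20x = 20x + 20y + 20z.

In cylindrical coordinates, x = r cos(θ), y = r sin(θ), z = z, dV = r dr dθ dz, with 0 ≤ r ≤ 2, 0 ≤ θ ≤ 2π, 0 ≤ z ≤ 2.

The integrand, after substitution and multiplying by the volume element, becomes (20sqrt(2)r sin(θ + π/4) + 20z) · r, so

    ∭_V (∇·F) dV = ∫_0^{2π} ∫_0^{2} ∫_0^{2} (20sqrt(2)r sin(θ + π/4) + 20z) · r dz dr dθ.

Inner (z from 0 to 2): 40r (sqrt(2)r sin(θ + π/4) + 1).
Middle (r from 0 to 2): 320sqrt(2)sin(θ + π/4)/3 + 80.
Outer (θ from 0 to 2π): 160π.

Therefore ∯_{∂V} F · n dS = 160π.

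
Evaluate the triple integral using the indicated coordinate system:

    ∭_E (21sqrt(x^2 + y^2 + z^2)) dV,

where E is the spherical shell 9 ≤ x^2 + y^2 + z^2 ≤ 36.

In spherical coordinates, x = ρ sin(φ) cos(θ), y = ρ sin(φ) sin(θ), z = ρ cos(φ), and dV = ρ^2 sin(φ) dρ dφ dθ.

The integrand becomes 21ρ, so

    ∭_E (21sqrt(x^2 + y^2 + z^2)) dV = ∫_{0}^{2π} ∫_{0}^{π} ∫_{3}^{6} (21ρ) · ρ^2 sin(φ) dρ dφ dθ.

Inner (ρ): 25515sin(φ)/4.
Middle (φ): 25515/2.
Outer (θ): 25515π.

Therefore the triple integral equals 25515π.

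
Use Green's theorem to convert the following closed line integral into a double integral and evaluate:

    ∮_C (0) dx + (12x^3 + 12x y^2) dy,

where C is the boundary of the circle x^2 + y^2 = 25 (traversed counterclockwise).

Green's theorem converts the closed line integral into a double integral over the enclosed region D:

    ∮_C P dx + Q dy = ∬_D (∂Q/∂x - ∂P/∂y) dA.

Here P = 0, Q = 12x^3 + 12x y^2, so

    ∂Q/∂x = 36x^2 + 12y^2,    ∂P/∂y = 0,
    ∂Q/∂x - ∂P/∂y = 36x^2 + 12y^2.

D is the region x^2 + y^2 ≤ 25. Evaluating the double integral:

In polar coordinates (x = r cos θ, y = r sin θ, dA = r dr dθ) the integrand becomes 12r^2(cos(2θ) + 2), so

    ∬_D (36x^2 + 12y^2) dA = ∫_0^{2π} ∫_0^{5} (12r^2(cos(2θ) + 2)) · r dr dθ.

Inner (r from 0 to 5): 1875cos(2θ) + 3750.
Outer (θ from 0 to 2π): 7500π.

Therefore ∮_C P dx + Q dy = 7500π.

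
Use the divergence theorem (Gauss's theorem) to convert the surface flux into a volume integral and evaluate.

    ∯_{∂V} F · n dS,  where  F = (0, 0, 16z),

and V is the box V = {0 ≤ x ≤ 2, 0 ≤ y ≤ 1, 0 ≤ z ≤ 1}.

By the divergence theorem,

    ∯_{∂V} F · n dS = ∭_V (∇ · F) dV.

Compute the divergence:
    ∇ · F = ∂F_x/∂x + ∂F_y/∂y + ∂F_z/∂z = 0 + 0 + 16 = 16.

V is a rectangular box, so dV = dx dy dz with 0 ≤ x ≤ 2, 0 ≤ y ≤ 1, 0 ≤ z ≤ 1.

Integrate (16) over V as an iterated integral:

    ∭_V (∇·F) dV = ∫_0^{2} ∫_0^{1} ∫_0^{1} (16) dz dy dx.

Inner (z from 0 to 1): 16.
Middle (y from 0 to 1): 16.
Outer (x from 0 to 2): 32.

Therefore ∯_{∂V} F · n dS = 32.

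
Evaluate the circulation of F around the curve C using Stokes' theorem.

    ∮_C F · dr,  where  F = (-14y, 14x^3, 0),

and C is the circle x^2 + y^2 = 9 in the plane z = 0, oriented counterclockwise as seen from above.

Let S be the flat disk x^2 + y^2 ≤ 9 in the plane z = 0, with upward unit normal n̂ = ẑ. By Stokes' theorem,

    ∮_C F · dr = ∬_S (∇ × F) · n̂ dS = ∬_D (curl F)_z dA,

where D is the disk x^2 + y^2 ≤ 9.

Compute the curl of F = (-14y, 14x^3, 0):
    (∇ × F)_x = ∂F_z/∂y - ∂F_y/∂z = 0,
    (∇ × F)_y = ∂F_x/∂z - ∂F_z/∂x = 0,
    (∇ × F)_z = ∂F_y/∂x - ∂F_x/∂y = 42x^2 + 14.

On z = 0, (curl F)_z = 42x^2 + 14.

Convert to polar (x = r cos θ, y = r sin θ, dA = r dr dθ); the integrand becomes 42r^2cos(θ)^2 + 14, so

    ∬_D (curl F)_z dA = ∫_0^{2π} ∫_0^{3} (42r^2cos(θ)^2 + 14) · r dr dθ.

Inner (r from 0 to 3): 1701cos(θ)^2/2 + 63.
Outer (θ from 0 to 2π): 1953π/2.

Therefore ∮_C F · dr = 1953π/2.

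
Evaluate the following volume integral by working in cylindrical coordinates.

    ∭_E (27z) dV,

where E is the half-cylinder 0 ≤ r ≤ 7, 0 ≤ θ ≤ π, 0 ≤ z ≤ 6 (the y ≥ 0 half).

In cylindrical coordinates, x = r cos(θ), y = r sin(θ), z = z, and dV = r dr dθ dz.

The integrand becomes 27z, so

    ∭_E (27z) dV = ∫_{0}^{π} ∫_{0}^{7} ∫_{0}^{6} (27z) · r dz dr dθ.

Inner (z): 486r.
Middle (r from 0 to 7): 11907.
Outer (θ): 11907π.

Therefore the triple integral equals 11907π.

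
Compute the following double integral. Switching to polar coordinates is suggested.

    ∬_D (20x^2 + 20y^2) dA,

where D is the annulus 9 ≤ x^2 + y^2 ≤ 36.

The region D is 3 ≤ r ≤ 6, 0 ≤ θ ≤ 2π in polar coordinates, where x = r cos(θ), y = r sin(θ), and dA = r dr dθ.

Under the substitution, the integrand becomes 20r^2, so

    ∬_D (20x^2 + 20y^2) dA = ∫_{0}^{2π} ∫_{3}^{6} (20r^2) · r dr dθ.

Inner integral (in r): ∫_{3}^{6} (20r^2) · r dr = 6075.

Outer integral (in θ): ∫_{0}^{2π} (6075) dθ = 12150π.

Therefore ∬_D (20x^2 + 20y^2) dA = 12150π.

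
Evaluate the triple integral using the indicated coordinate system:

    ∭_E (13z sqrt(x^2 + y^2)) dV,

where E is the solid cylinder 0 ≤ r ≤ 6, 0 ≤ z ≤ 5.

In cylindrical coordinates, x = r cos(θ), y = r sin(θ), z = z, and dV = r dr dθ dz.

The integrand becomes 13r z, so

    ∭_E (13z sqrt(x^2 + y^2)) dV = ∫_{0}^{2π} ∫_{0}^{6} ∫_{0}^{5} (13r z) · r dz dr dθ.

Inner (z): 325r^2/2.
Middle (r from 0 to 6): 11700.
Outer (θ): 23400π.

Therefore the triple integral equals 23400π.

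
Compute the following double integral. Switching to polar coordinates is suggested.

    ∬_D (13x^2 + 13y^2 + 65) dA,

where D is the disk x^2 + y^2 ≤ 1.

The region D is 0 ≤ r ≤ 1, 0 ≤ θ ≤ 2π in polar coordinates, where x = r cos(θ), y = r sin(θ), and dA = r dr dθ.

Under the substitution, the integrand becomes 13r^2 + 65, so

    ∬_D (13x^2 + 13y^2 + 65) dA = ∫_{0}^{2π} ∫_{0}^{1} (13r^2 + 65) · r dr dθ.

Inner integral (in r): ∫_{0}^{1} (13r^2 + 65) · r dr = 143/4.

Outer integral (in θ): ∫_{0}^{2π} (143/4) dθ = 143π/2.

Therefore ∬_D (13x^2 + 13y^2 + 65) dA = 143π/2.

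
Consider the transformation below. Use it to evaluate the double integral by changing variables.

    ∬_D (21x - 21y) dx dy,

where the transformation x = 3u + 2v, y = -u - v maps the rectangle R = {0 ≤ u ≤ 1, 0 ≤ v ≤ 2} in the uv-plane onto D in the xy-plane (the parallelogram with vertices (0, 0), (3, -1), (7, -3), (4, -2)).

Compute the Jacobian determinant of (x, y) with respect to (u, v):

    ∂(x,y)/∂(u,v) = | 3  2 | = (3)(-1) - (2)(-1) = -1.
                   | -1  -1 |

Its absolute value is |J| = 1 (the area scaling factor).

Substituting x = 3u + 2v, y = -u - v into the integrand,

    21x - 21y → 84u + 63v,

so the integral becomes

    ∬_R (84u + 63v) · |J| du dv = ∫_0^1 ∫_0^2 (84u + 63v) dv du.

Inner (v): 168u + 126.
Outer (u): 210.

Therefore ∬_D (21x - 21y) dx dy = 210.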